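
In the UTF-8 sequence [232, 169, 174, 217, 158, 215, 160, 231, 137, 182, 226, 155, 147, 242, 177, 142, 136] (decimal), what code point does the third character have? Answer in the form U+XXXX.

Offset 0: leading byte 0xE8 = 11101000 → 3-byte char #1 = E8 A9 AE.
Offset 3: leading byte 0xD9 = 11011001 → 2-byte char #2 = D9 9E.
Offset 5: leading byte 0xD7 = 11010111 → 2-byte char #3 = D7 A0.
Leading byte 0xD7 = 11010111 matches 110xxxxx → 2-byte sequence.
Byte 1: 0xD7 = 11010111, payload 10111 (5 bits).
Byte 2: 0xA0 = 10100000 (10xxxxxx ✓), payload 100000.
Concatenate: 10111100000 = 0x5E0 (11 bits → U+05E0).

U+05E0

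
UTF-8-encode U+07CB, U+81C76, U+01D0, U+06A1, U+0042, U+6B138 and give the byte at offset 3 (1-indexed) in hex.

0xF2

1-indexed offset 3 is 0-indexed offset 2.
U+07CB → 2-byte form DF 8B at offsets 0–1.
U+81C76 → 4-byte form F2 81 B1 B6 at offsets 2–5.
Offset 2 falls in char 2's range; it's byte 1 of F2 81 B1 B6 = 0xF2.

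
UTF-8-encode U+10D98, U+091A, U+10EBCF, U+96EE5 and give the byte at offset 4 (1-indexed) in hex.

0x98

1-indexed offset 4 is 0-indexed offset 3.
U+10D98 → 4-byte form F0 90 B6 98 at offsets 0–3.
Offset 3 falls in char 1's range; it's byte 4 of F0 90 B6 98 = 0x98.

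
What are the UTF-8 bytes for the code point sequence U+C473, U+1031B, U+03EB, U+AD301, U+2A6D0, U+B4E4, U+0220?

U+C473: 3-byte form → EC 91 B3.
U+1031B: 4-byte form → F0 90 8C 9B.
U+03EB: 2-byte form → CF AB.
U+AD301: 4-byte form → F2 AD 8C 81.
U+2A6D0: 4-byte form → F0 AA 9B 90.
U+B4E4: 3-byte form → EB 93 A4.
U+0220: 2-byte form → C8 A0.
Concatenated (22 bytes): EC 91 B3 F0 90 8C 9B CF AB F2 AD 8C 81 F0 AA 9B 90 EB 93 A4 C8 A0.

EC 91 B3 F0 90 8C 9B CF AB F2 AD 8C 81 F0 AA 9B 90 EB 93 A4 C8 A0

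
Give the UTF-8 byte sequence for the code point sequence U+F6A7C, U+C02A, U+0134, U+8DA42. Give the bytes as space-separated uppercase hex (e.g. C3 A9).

F3 B6 A9 BC EC 80 AA C4 B4 F2 8D A9 82

U+F6A7C: 4-byte form → F3 B6 A9 BC.
U+C02A: 3-byte form → EC 80 AA.
U+0134: 2-byte form → C4 B4.
U+8DA42: 4-byte form → F2 8D A9 82.
Concatenated (13 bytes): F3 B6 A9 BC EC 80 AA C4 B4 F2 8D A9 82.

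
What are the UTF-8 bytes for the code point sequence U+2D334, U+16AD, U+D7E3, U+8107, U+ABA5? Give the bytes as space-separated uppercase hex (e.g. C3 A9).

U+2D334: 4-byte form → F0 AD 8C B4.
U+16AD: 3-byte form → E1 9A AD.
U+D7E3: 3-byte form → ED 9F A3.
U+8107: 3-byte form → E8 84 87.
U+ABA5: 3-byte form → EA AE A5.
Concatenated (16 bytes): F0 AD 8C B4 E1 9A AD ED 9F A3 E8 84 87 EA AE A5.

F0 AD 8C B4 E1 9A AD ED 9F A3 E8 84 87 EA AE A5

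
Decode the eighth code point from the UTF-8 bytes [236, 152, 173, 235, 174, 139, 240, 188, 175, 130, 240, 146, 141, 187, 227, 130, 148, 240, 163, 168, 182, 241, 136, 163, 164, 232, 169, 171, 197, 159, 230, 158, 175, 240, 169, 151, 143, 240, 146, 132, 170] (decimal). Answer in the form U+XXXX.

Offset 0: leading byte 0xEC = 11101100 → 3-byte char #1 = EC 98 AD.
Offset 3: leading byte 0xEB = 11101011 → 3-byte char #2 = EB AE 8B.
Offset 6: leading byte 0xF0 = 11110000 → 4-byte char #3 = F0 BC AF 82.
Offset 10: leading byte 0xF0 = 11110000 → 4-byte char #4 = F0 92 8D BB.
Offset 14: leading byte 0xE3 = 11100011 → 3-byte char #5 = E3 82 94.
Offset 17: leading byte 0xF0 = 11110000 → 4-byte char #6 = F0 A3 A8 B6.
Offset 21: leading byte 0xF1 = 11110001 → 4-byte char #7 = F1 88 A3 A4.
Offset 25: leading byte 0xE8 = 11101000 → 3-byte char #8 = E8 A9 AB.
Leading byte 0xE8 = 11101000 matches 1110xxxx → 3-byte sequence.
Byte 1: 0xE8 = 11101000, payload 1000 (4 bits).
Byte 2: 0xA9 = 10101001 (10xxxxxx ✓), payload 101001.
Byte 3: 0xAB = 10101011 (10xxxxxx ✓), payload 101011.
Concatenate: 1000101001101011 = 0x8A6B (16 bits → U+8A6B).

U+8A6B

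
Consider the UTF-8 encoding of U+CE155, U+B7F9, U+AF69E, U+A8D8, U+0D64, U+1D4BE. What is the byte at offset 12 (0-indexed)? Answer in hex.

0xA3

U+CE155 → 4-byte form F3 8E 85 95 at offsets 0–3.
U+B7F9 → 3-byte form EB 9F B9 at offsets 4–6.
U+AF69E → 4-byte form F2 AF 9A 9E at offsets 7–10.
U+A8D8 → 3-byte form EA A3 98 at offsets 11–13.
Offset 12 falls in char 4's range; it's byte 2 of EA A3 98 = 0xA3.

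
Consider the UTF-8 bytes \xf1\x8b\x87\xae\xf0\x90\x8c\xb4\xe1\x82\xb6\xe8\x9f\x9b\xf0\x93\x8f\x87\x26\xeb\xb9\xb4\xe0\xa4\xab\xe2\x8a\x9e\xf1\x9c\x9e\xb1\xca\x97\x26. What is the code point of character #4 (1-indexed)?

Offset 0: leading byte 0xF1 = 11110001 → 4-byte char #1 = F1 8B 87 AE.
Offset 4: leading byte 0xF0 = 11110000 → 4-byte char #2 = F0 90 8C B4.
Offset 8: leading byte 0xE1 = 11100001 → 3-byte char #3 = E1 82 B6.
Offset 11: leading byte 0xE8 = 11101000 → 3-byte char #4 = E8 9F 9B.
Leading byte 0xE8 = 11101000 matches 1110xxxx → 3-byte sequence.
Byte 1: 0xE8 = 11101000, payload 1000 (4 bits).
Byte 2: 0x9F = 10011111 (10xxxxxx ✓), payload 011111.
Byte 3: 0x9B = 10011011 (10xxxxxx ✓), payload 011011.
Concatenate: 1000011111011011 = 0x87DB (16 bits → U+87DB).

U+87DB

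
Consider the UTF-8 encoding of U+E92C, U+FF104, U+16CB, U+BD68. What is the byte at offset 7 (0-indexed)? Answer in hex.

0xE1

U+E92C → 3-byte form EE A4 AC at offsets 0–2.
U+FF104 → 4-byte form F3 BF 84 84 at offsets 3–6.
U+16CB → 3-byte form E1 9B 8B at offsets 7–9.
Offset 7 falls in char 3's range; it's byte 1 of E1 9B 8B = 0xE1.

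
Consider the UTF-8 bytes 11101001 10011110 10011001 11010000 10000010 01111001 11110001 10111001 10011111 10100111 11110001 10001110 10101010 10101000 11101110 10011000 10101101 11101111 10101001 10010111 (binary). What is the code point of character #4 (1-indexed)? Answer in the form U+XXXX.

U+797E7

Offset 0: leading byte 0xE9 = 11101001 → 3-byte char #1 = E9 9E 99.
Offset 3: leading byte 0xD0 = 11010000 → 2-byte char #2 = D0 82.
Offset 5: leading byte 0x79 = 01111001 → 1-byte char #3 = 79.
Offset 6: leading byte 0xF1 = 11110001 → 4-byte char #4 = F1 B9 9F A7.
Leading byte 0xF1 = 11110001 matches 11110xxx → 4-byte sequence.
Byte 1: 0xF1 = 11110001, payload 001 (3 bits).
Byte 2: 0xB9 = 10111001 (10xxxxxx ✓), payload 111001.
Byte 3: 0x9F = 10011111 (10xxxxxx ✓), payload 011111.
Byte 4: 0xA7 = 10100111 (10xxxxxx ✓), payload 100111.
Concatenate: 001111001011111100111 = 0x797E7 (21 bits → U+797E7).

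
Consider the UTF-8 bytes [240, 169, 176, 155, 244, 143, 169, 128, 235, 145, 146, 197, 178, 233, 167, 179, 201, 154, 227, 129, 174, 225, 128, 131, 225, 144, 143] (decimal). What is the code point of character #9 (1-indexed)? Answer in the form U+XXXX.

Offset 0: leading byte 0xF0 = 11110000 → 4-byte char #1 = F0 A9 B0 9B.
Offset 4: leading byte 0xF4 = 11110100 → 4-byte char #2 = F4 8F A9 80.
Offset 8: leading byte 0xEB = 11101011 → 3-byte char #3 = EB 91 92.
Offset 11: leading byte 0xC5 = 11000101 → 2-byte char #4 = C5 B2.
Offset 13: leading byte 0xE9 = 11101001 → 3-byte char #5 = E9 A7 B3.
Offset 16: leading byte 0xC9 = 11001001 → 2-byte char #6 = C9 9A.
Offset 18: leading byte 0xE3 = 11100011 → 3-byte char #7 = E3 81 AE.
Offset 21: leading byte 0xE1 = 11100001 → 3-byte char #8 = E1 80 83.
Offset 24: leading byte 0xE1 = 11100001 → 3-byte char #9 = E1 90 8F.
Leading byte 0xE1 = 11100001 matches 1110xxxx → 3-byte sequence.
Byte 1: 0xE1 = 11100001, payload 0001 (4 bits).
Byte 2: 0x90 = 10010000 (10xxxxxx ✓), payload 010000.
Byte 3: 0x8F = 10001111 (10xxxxxx ✓), payload 001111.
Concatenate: 0001010000001111 = 0x140F (16 bits → U+140F).

U+140F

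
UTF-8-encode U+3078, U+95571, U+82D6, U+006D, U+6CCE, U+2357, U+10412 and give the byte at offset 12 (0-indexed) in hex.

U+3078 → 3-byte form E3 81 B8 at offsets 0–2.
U+95571 → 4-byte form F2 95 95 B1 at offsets 3–6.
U+82D6 → 3-byte form E8 8B 96 at offsets 7–9.
U+006D → 1-byte form 6D at offsets 10–10.
U+6CCE → 3-byte form E6 B3 8E at offsets 11–13.
Offset 12 falls in char 5's range; it's byte 2 of E6 B3 8E = 0xB3.

0xB3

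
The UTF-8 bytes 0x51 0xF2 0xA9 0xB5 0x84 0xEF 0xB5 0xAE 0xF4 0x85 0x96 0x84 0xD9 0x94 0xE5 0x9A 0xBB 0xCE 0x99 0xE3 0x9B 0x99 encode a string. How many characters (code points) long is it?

8

Byte at offset 0: 0x51 = 01010001 → 1-byte char (#1). Advance 1.
Byte at offset 1: 0xF2 = 11110010 → 4-byte char (#2). Advance 4.
Byte at offset 5: 0xEF = 11101111 → 3-byte char (#3). Advance 3.
Byte at offset 8: 0xF4 = 11110100 → 4-byte char (#4). Advance 4.
Byte at offset 12: 0xD9 = 11011001 → 2-byte char (#5). Advance 2.
Byte at offset 14: 0xE5 = 11100101 → 3-byte char (#6). Advance 3.
Byte at offset 17: 0xCE = 11001110 → 2-byte char (#7). Advance 2.
Byte at offset 19: 0xE3 = 11100011 → 3-byte char (#8). Advance 3.
Reached end at offset 22 after 8 code points.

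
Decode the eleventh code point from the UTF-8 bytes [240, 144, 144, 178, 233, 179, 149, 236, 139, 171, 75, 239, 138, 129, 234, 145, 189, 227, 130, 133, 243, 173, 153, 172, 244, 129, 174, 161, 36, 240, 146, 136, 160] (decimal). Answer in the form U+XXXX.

Offset 0: leading byte 0xF0 = 11110000 → 4-byte char #1 = F0 90 90 B2.
Offset 4: leading byte 0xE9 = 11101001 → 3-byte char #2 = E9 B3 95.
Offset 7: leading byte 0xEC = 11101100 → 3-byte char #3 = EC 8B AB.
Offset 10: leading byte 0x4B = 01001011 → 1-byte char #4 = 4B.
Offset 11: leading byte 0xEF = 11101111 → 3-byte char #5 = EF 8A 81.
Offset 14: leading byte 0xEA = 11101010 → 3-byte char #6 = EA 91 BD.
Offset 17: leading byte 0xE3 = 11100011 → 3-byte char #7 = E3 82 85.
Offset 20: leading byte 0xF3 = 11110011 → 4-byte char #8 = F3 AD 99 AC.
Offset 24: leading byte 0xF4 = 11110100 → 4-byte char #9 = F4 81 AE A1.
Offset 28: leading byte 0x24 = 00100100 → 1-byte char #10 = 24.
Offset 29: leading byte 0xF0 = 11110000 → 4-byte char #11 = F0 92 88 A0.
Leading byte 0xF0 = 11110000 matches 11110xxx → 4-byte sequence.
Byte 1: 0xF0 = 11110000, payload 000 (3 bits).
Byte 2: 0x92 = 10010010 (10xxxxxx ✓), payload 010010.
Byte 3: 0x88 = 10001000 (10xxxxxx ✓), payload 001000.
Byte 4: 0xA0 = 10100000 (10xxxxxx ✓), payload 100000.
Concatenate: 000010010001000100000 = 0x12220 (21 bits → U+12220).

U+12220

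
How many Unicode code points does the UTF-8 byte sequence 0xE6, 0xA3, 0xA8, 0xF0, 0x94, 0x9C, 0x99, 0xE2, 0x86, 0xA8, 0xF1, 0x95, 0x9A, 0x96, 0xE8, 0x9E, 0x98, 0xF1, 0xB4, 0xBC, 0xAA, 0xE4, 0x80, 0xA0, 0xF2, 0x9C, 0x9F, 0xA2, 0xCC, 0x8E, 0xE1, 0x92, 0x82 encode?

Byte at offset 0: 0xE6 = 11100110 → 3-byte char (#1). Advance 3.
Byte at offset 3: 0xF0 = 11110000 → 4-byte char (#2). Advance 4.
Byte at offset 7: 0xE2 = 11100010 → 3-byte char (#3). Advance 3.
Byte at offset 10: 0xF1 = 11110001 → 4-byte char (#4). Advance 4.
Byte at offset 14: 0xE8 = 11101000 → 3-byte char (#5). Advance 3.
Byte at offset 17: 0xF1 = 11110001 → 4-byte char (#6). Advance 4.
Byte at offset 21: 0xE4 = 11100100 → 3-byte char (#7). Advance 3.
Byte at offset 24: 0xF2 = 11110010 → 4-byte char (#8). Advance 4.
Byte at offset 28: 0xCC = 11001100 → 2-byte char (#9). Advance 2.
Byte at offset 30: 0xE1 = 11100001 → 3-byte char (#10). Advance 3.
Reached end at offset 33 after 10 code points.

10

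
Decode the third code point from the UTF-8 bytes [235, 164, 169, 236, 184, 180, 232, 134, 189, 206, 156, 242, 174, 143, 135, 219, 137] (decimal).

U+81BD

Offset 0: leading byte 0xEB = 11101011 → 3-byte char #1 = EB A4 A9.
Offset 3: leading byte 0xEC = 11101100 → 3-byte char #2 = EC B8 B4.
Offset 6: leading byte 0xE8 = 11101000 → 3-byte char #3 = E8 86 BD.
Leading byte 0xE8 = 11101000 matches 1110xxxx → 3-byte sequence.
Byte 1: 0xE8 = 11101000, payload 1000 (4 bits).
Byte 2: 0x86 = 10000110 (10xxxxxx ✓), payload 000110.
Byte 3: 0xBD = 10111101 (10xxxxxx ✓), payload 111101.
Concatenate: 1000000110111101 = 0x81BD (16 bits → U+81BD).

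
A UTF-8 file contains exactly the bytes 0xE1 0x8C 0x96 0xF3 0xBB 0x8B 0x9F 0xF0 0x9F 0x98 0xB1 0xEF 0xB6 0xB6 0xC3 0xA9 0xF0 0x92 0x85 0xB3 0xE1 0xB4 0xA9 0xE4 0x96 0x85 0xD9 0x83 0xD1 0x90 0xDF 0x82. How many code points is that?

Byte at offset 0: 0xE1 = 11100001 → 3-byte char (#1). Advance 3.
Byte at offset 3: 0xF3 = 11110011 → 4-byte char (#2). Advance 4.
Byte at offset 7: 0xF0 = 11110000 → 4-byte char (#3). Advance 4.
Byte at offset 11: 0xEF = 11101111 → 3-byte char (#4). Advance 3.
Byte at offset 14: 0xC3 = 11000011 → 2-byte char (#5). Advance 2.
Byte at offset 16: 0xF0 = 11110000 → 4-byte char (#6). Advance 4.
Byte at offset 20: 0xE1 = 11100001 → 3-byte char (#7). Advance 3.
Byte at offset 23: 0xE4 = 11100100 → 3-byte char (#8). Advance 3.
Byte at offset 26: 0xD9 = 11011001 → 2-byte char (#9). Advance 2.
Byte at offset 28: 0xD1 = 11010001 → 2-byte char (#10). Advance 2.
Byte at offset 30: 0xDF = 11011111 → 2-byte char (#11). Advance 2.
Reached end at offset 32 after 11 code points.

11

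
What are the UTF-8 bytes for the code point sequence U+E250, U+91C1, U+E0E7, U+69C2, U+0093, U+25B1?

EE 89 90 E9 87 81 EE 83 A7 E6 A7 82 C2 93 E2 96 B1

U+E250: 3-byte form → EE 89 90.
U+91C1: 3-byte form → E9 87 81.
U+E0E7: 3-byte form → EE 83 A7.
U+69C2: 3-byte form → E6 A7 82.
U+0093: 2-byte form → C2 93.
U+25B1: 3-byte form → E2 96 B1.
Concatenated (17 bytes): EE 89 90 E9 87 81 EE 83 A7 E6 A7 82 C2 93 E2 96 B1.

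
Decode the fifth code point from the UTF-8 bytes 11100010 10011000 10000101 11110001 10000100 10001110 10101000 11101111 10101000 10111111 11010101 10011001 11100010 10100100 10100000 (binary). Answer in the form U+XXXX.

U+2920

Offset 0: leading byte 0xE2 = 11100010 → 3-byte char #1 = E2 98 85.
Offset 3: leading byte 0xF1 = 11110001 → 4-byte char #2 = F1 84 8E A8.
Offset 7: leading byte 0xEF = 11101111 → 3-byte char #3 = EF A8 BF.
Offset 10: leading byte 0xD5 = 11010101 → 2-byte char #4 = D5 99.
Offset 12: leading byte 0xE2 = 11100010 → 3-byte char #5 = E2 A4 A0.
Leading byte 0xE2 = 11100010 matches 1110xxxx → 3-byte sequence.
Byte 1: 0xE2 = 11100010, payload 0010 (4 bits).
Byte 2: 0xA4 = 10100100 (10xxxxxx ✓), payload 100100.
Byte 3: 0xA0 = 10100000 (10xxxxxx ✓), payload 100000.
Concatenate: 0010100100100000 = 0x2920 (16 bits → U+2920).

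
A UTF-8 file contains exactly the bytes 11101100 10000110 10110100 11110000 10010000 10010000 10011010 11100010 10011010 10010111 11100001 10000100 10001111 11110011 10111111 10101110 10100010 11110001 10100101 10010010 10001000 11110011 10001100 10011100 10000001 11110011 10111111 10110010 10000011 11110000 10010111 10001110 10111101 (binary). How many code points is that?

9

Byte at offset 0: 0xEC = 11101100 → 3-byte char (#1). Advance 3.
Byte at offset 3: 0xF0 = 11110000 → 4-byte char (#2). Advance 4.
Byte at offset 7: 0xE2 = 11100010 → 3-byte char (#3). Advance 3.
Byte at offset 10: 0xE1 = 11100001 → 3-byte char (#4). Advance 3.
Byte at offset 13: 0xF3 = 11110011 → 4-byte char (#5). Advance 4.
Byte at offset 17: 0xF1 = 11110001 → 4-byte char (#6). Advance 4.
Byte at offset 21: 0xF3 = 11110011 → 4-byte char (#7). Advance 4.
Byte at offset 25: 0xF3 = 11110011 → 4-byte char (#8). Advance 4.
Byte at offset 29: 0xF0 = 11110000 → 4-byte char (#9). Advance 4.
Reached end at offset 33 after 9 code points.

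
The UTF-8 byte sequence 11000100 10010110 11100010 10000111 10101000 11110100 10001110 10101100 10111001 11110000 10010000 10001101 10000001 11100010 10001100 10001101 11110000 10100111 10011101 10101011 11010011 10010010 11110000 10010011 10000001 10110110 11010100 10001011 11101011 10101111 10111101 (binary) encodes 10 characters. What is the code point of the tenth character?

U+BBFD

Offset 0: leading byte 0xC4 = 11000100 → 2-byte char #1 = C4 96.
Offset 2: leading byte 0xE2 = 11100010 → 3-byte char #2 = E2 87 A8.
Offset 5: leading byte 0xF4 = 11110100 → 4-byte char #3 = F4 8E AC B9.
Offset 9: leading byte 0xF0 = 11110000 → 4-byte char #4 = F0 90 8D 81.
Offset 13: leading byte 0xE2 = 11100010 → 3-byte char #5 = E2 8C 8D.
Offset 16: leading byte 0xF0 = 11110000 → 4-byte char #6 = F0 A7 9D AB.
Offset 20: leading byte 0xD3 = 11010011 → 2-byte char #7 = D3 92.
Offset 22: leading byte 0xF0 = 11110000 → 4-byte char #8 = F0 93 81 B6.
Offset 26: leading byte 0xD4 = 11010100 → 2-byte char #9 = D4 8B.
Offset 28: leading byte 0xEB = 11101011 → 3-byte char #10 = EB AF BD.
Leading byte 0xEB = 11101011 matches 1110xxxx → 3-byte sequence.
Byte 1: 0xEB = 11101011, payload 1011 (4 bits).
Byte 2: 0xAF = 10101111 (10xxxxxx ✓), payload 101111.
Byte 3: 0xBD = 10111101 (10xxxxxx ✓), payload 111101.
Concatenate: 1011101111111101 = 0xBBFD (16 bits → U+BBFD).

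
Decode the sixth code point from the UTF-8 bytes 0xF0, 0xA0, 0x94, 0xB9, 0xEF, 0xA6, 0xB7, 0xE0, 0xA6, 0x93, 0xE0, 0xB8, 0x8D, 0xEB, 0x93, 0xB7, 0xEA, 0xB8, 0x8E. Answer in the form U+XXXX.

Offset 0: leading byte 0xF0 = 11110000 → 4-byte char #1 = F0 A0 94 B9.
Offset 4: leading byte 0xEF = 11101111 → 3-byte char #2 = EF A6 B7.
Offset 7: leading byte 0xE0 = 11100000 → 3-byte char #3 = E0 A6 93.
Offset 10: leading byte 0xE0 = 11100000 → 3-byte char #4 = E0 B8 8D.
Offset 13: leading byte 0xEB = 11101011 → 3-byte char #5 = EB 93 B7.
Offset 16: leading byte 0xEA = 11101010 → 3-byte char #6 = EA B8 8E.
Leading byte 0xEA = 11101010 matches 1110xxxx → 3-byte sequence.
Byte 1: 0xEA = 11101010, payload 1010 (4 bits).
Byte 2: 0xB8 = 10111000 (10xxxxxx ✓), payload 111000.
Byte 3: 0x8E = 10001110 (10xxxxxx ✓), payload 001110.
Concatenate: 1010111000001110 = 0xAE0E (16 bits → U+AE0E).

U+AE0E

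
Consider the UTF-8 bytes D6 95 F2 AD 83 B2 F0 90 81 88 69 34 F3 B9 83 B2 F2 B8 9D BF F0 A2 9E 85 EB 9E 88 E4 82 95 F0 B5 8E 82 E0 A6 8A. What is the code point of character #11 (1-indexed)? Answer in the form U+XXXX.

Offset 0: leading byte 0xD6 = 11010110 → 2-byte char #1 = D6 95.
Offset 2: leading byte 0xF2 = 11110010 → 4-byte char #2 = F2 AD 83 B2.
Offset 6: leading byte 0xF0 = 11110000 → 4-byte char #3 = F0 90 81 88.
Offset 10: leading byte 0x69 = 01101001 → 1-byte char #4 = 69.
Offset 11: leading byte 0x34 = 00110100 → 1-byte char #5 = 34.
Offset 12: leading byte 0xF3 = 11110011 → 4-byte char #6 = F3 B9 83 B2.
Offset 16: leading byte 0xF2 = 11110010 → 4-byte char #7 = F2 B8 9D BF.
Offset 20: leading byte 0xF0 = 11110000 → 4-byte char #8 = F0 A2 9E 85.
Offset 24: leading byte 0xEB = 11101011 → 3-byte char #9 = EB 9E 88.
Offset 27: leading byte 0xE4 = 11100100 → 3-byte char #10 = E4 82 95.
Offset 30: leading byte 0xF0 = 11110000 → 4-byte char #11 = F0 B5 8E 82.
Leading byte 0xF0 = 11110000 matches 11110xxx → 4-byte sequence.
Byte 1: 0xF0 = 11110000, payload 000 (3 bits).
Byte 2: 0xB5 = 10110101 (10xxxxxx ✓), payload 110101.
Byte 3: 0x8E = 10001110 (10xxxxxx ✓), payload 001110.
Byte 4: 0x82 = 10000010 (10xxxxxx ✓), payload 000010.
Concatenate: 000110101001110000010 = 0x35382 (21 bits → U+35382).

U+35382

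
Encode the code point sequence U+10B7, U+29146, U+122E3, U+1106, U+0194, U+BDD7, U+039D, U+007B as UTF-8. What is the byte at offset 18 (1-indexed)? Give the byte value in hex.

1-indexed offset 18 is 0-indexed offset 17.
U+10B7 → 3-byte form E1 82 B7 at offsets 0–2.
U+29146 → 4-byte form F0 A9 85 86 at offsets 3–6.
U+122E3 → 4-byte form F0 92 8B A3 at offsets 7–10.
U+1106 → 3-byte form E1 84 86 at offsets 11–13.
U+0194 → 2-byte form C6 94 at offsets 14–15.
U+BDD7 → 3-byte form EB B7 97 at offsets 16–18.
Offset 17 falls in char 6's range; it's byte 2 of EB B7 97 = 0xB7.

0xB7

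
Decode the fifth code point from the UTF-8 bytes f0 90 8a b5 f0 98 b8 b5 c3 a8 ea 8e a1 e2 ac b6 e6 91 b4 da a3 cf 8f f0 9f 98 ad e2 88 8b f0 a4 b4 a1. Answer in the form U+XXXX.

U+2B36

Offset 0: leading byte 0xF0 = 11110000 → 4-byte char #1 = F0 90 8A B5.
Offset 4: leading byte 0xF0 = 11110000 → 4-byte char #2 = F0 98 B8 B5.
Offset 8: leading byte 0xC3 = 11000011 → 2-byte char #3 = C3 A8.
Offset 10: leading byte 0xEA = 11101010 → 3-byte char #4 = EA 8E A1.
Offset 13: leading byte 0xE2 = 11100010 → 3-byte char #5 = E2 AC B6.
Leading byte 0xE2 = 11100010 matches 1110xxxx → 3-byte sequence.
Byte 1: 0xE2 = 11100010, payload 0010 (4 bits).
Byte 2: 0xAC = 10101100 (10xxxxxx ✓), payload 101100.
Byte 3: 0xB6 = 10110110 (10xxxxxx ✓), payload 110110.
Concatenate: 0010101100110110 = 0x2B36 (16 bits → U+2B36).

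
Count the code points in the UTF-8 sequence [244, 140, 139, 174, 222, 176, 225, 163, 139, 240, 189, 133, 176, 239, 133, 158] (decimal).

5

Byte at offset 0: 0xF4 = 11110100 → 4-byte char (#1). Advance 4.
Byte at offset 4: 0xDE = 11011110 → 2-byte char (#2). Advance 2.
Byte at offset 6: 0xE1 = 11100001 → 3-byte char (#3). Advance 3.
Byte at offset 9: 0xF0 = 11110000 → 4-byte char (#4). Advance 4.
Byte at offset 13: 0xEF = 11101111 → 3-byte char (#5). Advance 3.
Reached end at offset 16 after 5 code points.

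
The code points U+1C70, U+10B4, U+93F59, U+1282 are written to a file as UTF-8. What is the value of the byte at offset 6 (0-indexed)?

U+1C70 → 3-byte form E1 B1 B0 at offsets 0–2.
U+10B4 → 3-byte form E1 82 B4 at offsets 3–5.
U+93F59 → 4-byte form F2 93 BD 99 at offsets 6–9.
Offset 6 falls in char 3's range; it's byte 1 of F2 93 BD 99 = 0xF2.

0xF2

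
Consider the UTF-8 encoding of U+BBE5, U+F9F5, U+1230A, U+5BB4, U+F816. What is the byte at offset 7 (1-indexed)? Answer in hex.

0xF0

1-indexed offset 7 is 0-indexed offset 6.
U+BBE5 → 3-byte form EB AF A5 at offsets 0–2.
U+F9F5 → 3-byte form EF A7 B5 at offsets 3–5.
U+1230A → 4-byte form F0 92 8C 8A at offsets 6–9.
Offset 6 falls in char 3's range; it's byte 1 of F0 92 8C 8A = 0xF0.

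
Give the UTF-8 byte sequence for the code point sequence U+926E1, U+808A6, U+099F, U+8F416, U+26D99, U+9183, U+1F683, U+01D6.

F2 92 9B A1 F2 80 A2 A6 E0 A6 9F F2 8F 90 96 F0 A6 B6 99 E9 86 83 F0 9F 9A 83 C7 96

U+926E1: 4-byte form → F2 92 9B A1.
U+808A6: 4-byte form → F2 80 A2 A6.
U+099F: 3-byte form → E0 A6 9F.
U+8F416: 4-byte form → F2 8F 90 96.
U+26D99: 4-byte form → F0 A6 B6 99.
U+9183: 3-byte form → E9 86 83.
U+1F683: 4-byte form → F0 9F 9A 83.
U+01D6: 2-byte form → C7 96.
Concatenated (28 bytes): F2 92 9B A1 F2 80 A2 A6 E0 A6 9F F2 8F 90 96 F0 A6 B6 99 E9 86 83 F0 9F 9A 83 C7 96.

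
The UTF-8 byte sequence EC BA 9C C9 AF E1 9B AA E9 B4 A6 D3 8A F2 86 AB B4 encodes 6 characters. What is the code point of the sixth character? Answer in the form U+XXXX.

U+86AF4

Offset 0: leading byte 0xEC = 11101100 → 3-byte char #1 = EC BA 9C.
Offset 3: leading byte 0xC9 = 11001001 → 2-byte char #2 = C9 AF.
Offset 5: leading byte 0xE1 = 11100001 → 3-byte char #3 = E1 9B AA.
Offset 8: leading byte 0xE9 = 11101001 → 3-byte char #4 = E9 B4 A6.
Offset 11: leading byte 0xD3 = 11010011 → 2-byte char #5 = D3 8A.
Offset 13: leading byte 0xF2 = 11110010 → 4-byte char #6 = F2 86 AB B4.
Leading byte 0xF2 = 11110010 matches 11110xxx → 4-byte sequence.
Byte 1: 0xF2 = 11110010, payload 010 (3 bits).
Byte 2: 0x86 = 10000110 (10xxxxxx ✓), payload 000110.
Byte 3: 0xAB = 10101011 (10xxxxxx ✓), payload 101011.
Byte 4: 0xB4 = 10110100 (10xxxxxx ✓), payload 110100.
Concatenate: 010000110101011110100 = 0x86AF4 (21 bits → U+86AF4).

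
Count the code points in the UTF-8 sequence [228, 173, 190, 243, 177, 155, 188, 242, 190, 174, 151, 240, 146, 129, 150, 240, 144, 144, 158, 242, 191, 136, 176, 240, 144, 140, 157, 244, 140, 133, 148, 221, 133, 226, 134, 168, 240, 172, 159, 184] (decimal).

Byte at offset 0: 0xE4 = 11100100 → 3-byte char (#1). Advance 3.
Byte at offset 3: 0xF3 = 11110011 → 4-byte char (#2). Advance 4.
Byte at offset 7: 0xF2 = 11110010 → 4-byte char (#3). Advance 4.
Byte at offset 11: 0xF0 = 11110000 → 4-byte char (#4). Advance 4.
Byte at offset 15: 0xF0 = 11110000 → 4-byte char (#5). Advance 4.
Byte at offset 19: 0xF2 = 11110010 → 4-byte char (#6). Advance 4.
Byte at offset 23: 0xF0 = 11110000 → 4-byte char (#7). Advance 4.
Byte at offset 27: 0xF4 = 11110100 → 4-byte char (#8). Advance 4.
Byte at offset 31: 0xDD = 11011101 → 2-byte char (#9). Advance 2.
Byte at offset 33: 0xE2 = 11100010 → 3-byte char (#10). Advance 3.
Byte at offset 36: 0xF0 = 11110000 → 4-byte char (#11). Advance 4.
Reached end at offset 40 after 11 code points.

11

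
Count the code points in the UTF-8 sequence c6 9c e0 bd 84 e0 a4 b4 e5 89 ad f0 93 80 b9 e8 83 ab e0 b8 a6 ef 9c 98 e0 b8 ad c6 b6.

10

Byte at offset 0: 0xC6 = 11000110 → 2-byte char (#1). Advance 2.
Byte at offset 2: 0xE0 = 11100000 → 3-byte char (#2). Advance 3.
Byte at offset 5: 0xE0 = 11100000 → 3-byte char (#3). Advance 3.
Byte at offset 8: 0xE5 = 11100101 → 3-byte char (#4). Advance 3.
Byte at offset 11: 0xF0 = 11110000 → 4-byte char (#5). Advance 4.
Byte at offset 15: 0xE8 = 11101000 → 3-byte char (#6). Advance 3.
Byte at offset 18: 0xE0 = 11100000 → 3-byte char (#7). Advance 3.
Byte at offset 21: 0xEF = 11101111 → 3-byte char (#8). Advance 3.
Byte at offset 24: 0xE0 = 11100000 → 3-byte char (#9). Advance 3.
Byte at offset 27: 0xC6 = 11000110 → 2-byte char (#10). Advance 2.
Reached end at offset 29 after 10 code points.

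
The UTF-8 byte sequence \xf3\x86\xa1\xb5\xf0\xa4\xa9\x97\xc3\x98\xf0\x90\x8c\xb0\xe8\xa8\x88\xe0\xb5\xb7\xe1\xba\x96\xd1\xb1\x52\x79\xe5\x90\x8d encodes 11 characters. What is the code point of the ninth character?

U+0052

Offset 0: leading byte 0xF3 = 11110011 → 4-byte char #1 = F3 86 A1 B5.
Offset 4: leading byte 0xF0 = 11110000 → 4-byte char #2 = F0 A4 A9 97.
Offset 8: leading byte 0xC3 = 11000011 → 2-byte char #3 = C3 98.
Offset 10: leading byte 0xF0 = 11110000 → 4-byte char #4 = F0 90 8C B0.
Offset 14: leading byte 0xE8 = 11101000 → 3-byte char #5 = E8 A8 88.
Offset 17: leading byte 0xE0 = 11100000 → 3-byte char #6 = E0 B5 B7.
Offset 20: leading byte 0xE1 = 11100001 → 3-byte char #7 = E1 BA 96.
Offset 23: leading byte 0xD1 = 11010001 → 2-byte char #8 = D1 B1.
Offset 25: leading byte 0x52 = 01010010 → 1-byte char #9 = 52.
Leading byte 0x52 = 01010010 matches 0xxxxxxx → 1-byte sequence.
Byte 1: 0x52 = 01010010, payload 1010010 (7 bits).
Concatenate: 1010010 = 0x52 (7 bits → U+0052).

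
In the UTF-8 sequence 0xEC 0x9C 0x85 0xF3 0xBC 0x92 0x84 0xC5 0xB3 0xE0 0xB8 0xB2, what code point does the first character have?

Offset 0: leading byte 0xEC = 11101100 → 3-byte char #1 = EC 9C 85.
Leading byte 0xEC = 11101100 matches 1110xxxx → 3-byte sequence.
Byte 1: 0xEC = 11101100, payload 1100 (4 bits).
Byte 2: 0x9C = 10011100 (10xxxxxx ✓), payload 011100.
Byte 3: 0x85 = 10000101 (10xxxxxx ✓), payload 000101.
Concatenate: 1100011100000101 = 0xC705 (16 bits → U+C705).

U+C705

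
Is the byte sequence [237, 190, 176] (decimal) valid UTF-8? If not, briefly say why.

invalid (encodes a surrogate (U+D800–U+DFFF))

Structurally a 3-byte sequence; payload = 0xDFB0.
But 0xDFB0 is in U+D800–U+DFFF, the surrogate range. Surrogates are not Unicode scalar values and are forbidden in UTF-8.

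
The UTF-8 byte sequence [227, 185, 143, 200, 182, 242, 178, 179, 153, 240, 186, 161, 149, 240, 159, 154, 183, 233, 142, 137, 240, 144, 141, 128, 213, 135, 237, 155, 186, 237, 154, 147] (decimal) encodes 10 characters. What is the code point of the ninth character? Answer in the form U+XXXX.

U+D6FA

Offset 0: leading byte 0xE3 = 11100011 → 3-byte char #1 = E3 B9 8F.
Offset 3: leading byte 0xC8 = 11001000 → 2-byte char #2 = C8 B6.
Offset 5: leading byte 0xF2 = 11110010 → 4-byte char #3 = F2 B2 B3 99.
Offset 9: leading byte 0xF0 = 11110000 → 4-byte char #4 = F0 BA A1 95.
Offset 13: leading byte 0xF0 = 11110000 → 4-byte char #5 = F0 9F 9A B7.
Offset 17: leading byte 0xE9 = 11101001 → 3-byte char #6 = E9 8E 89.
Offset 20: leading byte 0xF0 = 11110000 → 4-byte char #7 = F0 90 8D 80.
Offset 24: leading byte 0xD5 = 11010101 → 2-byte char #8 = D5 87.
Offset 26: leading byte 0xED = 11101101 → 3-byte char #9 = ED 9B BA.
Leading byte 0xED = 11101101 matches 1110xxxx → 3-byte sequence.
Byte 1: 0xED = 11101101, payload 1101 (4 bits).
Byte 2: 0x9B = 10011011 (10xxxxxx ✓), payload 011011.
Byte 3: 0xBA = 10111010 (10xxxxxx ✓), payload 111010.
Concatenate: 1101011011111010 = 0xD6FA (16 bits → U+D6FA).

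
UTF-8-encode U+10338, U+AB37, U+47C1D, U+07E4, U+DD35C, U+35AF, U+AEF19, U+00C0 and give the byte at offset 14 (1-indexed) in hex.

1-indexed offset 14 is 0-indexed offset 13.
U+10338 → 4-byte form F0 90 8C B8 at offsets 0–3.
U+AB37 → 3-byte form EA AC B7 at offsets 4–6.
U+47C1D → 4-byte form F1 87 B0 9D at offsets 7–10.
U+07E4 → 2-byte form DF A4 at offsets 11–12.
U+DD35C → 4-byte form F3 9D 8D 9C at offsets 13–16.
Offset 13 falls in char 5's range; it's byte 1 of F3 9D 8D 9C = 0xF3.

0xF3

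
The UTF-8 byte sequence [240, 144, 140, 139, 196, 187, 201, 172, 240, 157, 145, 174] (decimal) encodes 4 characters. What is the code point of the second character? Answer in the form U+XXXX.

Offset 0: leading byte 0xF0 = 11110000 → 4-byte char #1 = F0 90 8C 8B.
Offset 4: leading byte 0xC4 = 11000100 → 2-byte char #2 = C4 BB.
Leading byte 0xC4 = 11000100 matches 110xxxxx → 2-byte sequence.
Byte 1: 0xC4 = 11000100, payload 00100 (5 bits).
Byte 2: 0xBB = 10111011 (10xxxxxx ✓), payload 111011.
Concatenate: 00100111011 = 0x13B (11 bits → U+013B).

U+013B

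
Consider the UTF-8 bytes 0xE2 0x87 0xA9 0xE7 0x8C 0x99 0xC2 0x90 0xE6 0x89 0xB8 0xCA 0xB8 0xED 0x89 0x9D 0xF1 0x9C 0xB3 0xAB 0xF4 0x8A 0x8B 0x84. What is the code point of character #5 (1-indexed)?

Offset 0: leading byte 0xE2 = 11100010 → 3-byte char #1 = E2 87 A9.
Offset 3: leading byte 0xE7 = 11100111 → 3-byte char #2 = E7 8C 99.
Offset 6: leading byte 0xC2 = 11000010 → 2-byte char #3 = C2 90.
Offset 8: leading byte 0xE6 = 11100110 → 3-byte char #4 = E6 89 B8.
Offset 11: leading byte 0xCA = 11001010 → 2-byte char #5 = CA B8.
Leading byte 0xCA = 11001010 matches 110xxxxx → 2-byte sequence.
Byte 1: 0xCA = 11001010, payload 01010 (5 bits).
Byte 2: 0xB8 = 10111000 (10xxxxxx ✓), payload 111000.
Concatenate: 01010111000 = 0x2B8 (11 bits → U+02B8).

U+02B8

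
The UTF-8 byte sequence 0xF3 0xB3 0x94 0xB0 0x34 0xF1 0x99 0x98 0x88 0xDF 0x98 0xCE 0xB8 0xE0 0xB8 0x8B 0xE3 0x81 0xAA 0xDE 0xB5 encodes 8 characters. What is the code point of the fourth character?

U+07D8

Offset 0: leading byte 0xF3 = 11110011 → 4-byte char #1 = F3 B3 94 B0.
Offset 4: leading byte 0x34 = 00110100 → 1-byte char #2 = 34.
Offset 5: leading byte 0xF1 = 11110001 → 4-byte char #3 = F1 99 98 88.
Offset 9: leading byte 0xDF = 11011111 → 2-byte char #4 = DF 98.
Leading byte 0xDF = 11011111 matches 110xxxxx → 2-byte sequence.
Byte 1: 0xDF = 11011111, payload 11111 (5 bits).
Byte 2: 0x98 = 10011000 (10xxxxxx ✓), payload 011000.
Concatenate: 11111011000 = 0x7D8 (11 bits → U+07D8).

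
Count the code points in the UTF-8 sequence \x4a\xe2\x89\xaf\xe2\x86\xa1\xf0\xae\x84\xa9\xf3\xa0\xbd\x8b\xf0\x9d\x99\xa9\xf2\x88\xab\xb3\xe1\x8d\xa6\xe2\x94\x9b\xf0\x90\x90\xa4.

Byte at offset 0: 0x4A = 01001010 → 1-byte char (#1). Advance 1.
Byte at offset 1: 0xE2 = 11100010 → 3-byte char (#2). Advance 3.
Byte at offset 4: 0xE2 = 11100010 → 3-byte char (#3). Advance 3.
Byte at offset 7: 0xF0 = 11110000 → 4-byte char (#4). Advance 4.
Byte at offset 11: 0xF3 = 11110011 → 4-byte char (#5). Advance 4.
Byte at offset 15: 0xF0 = 11110000 → 4-byte char (#6). Advance 4.
Byte at offset 19: 0xF2 = 11110010 → 4-byte char (#7). Advance 4.
Byte at offset 23: 0xE1 = 11100001 → 3-byte char (#8). Advance 3.
Byte at offset 26: 0xE2 = 11100010 → 3-byte char (#9). Advance 3.
Byte at offset 29: 0xF0 = 11110000 → 4-byte char (#10). Advance 4.
Reached end at offset 33 after 10 code points.

10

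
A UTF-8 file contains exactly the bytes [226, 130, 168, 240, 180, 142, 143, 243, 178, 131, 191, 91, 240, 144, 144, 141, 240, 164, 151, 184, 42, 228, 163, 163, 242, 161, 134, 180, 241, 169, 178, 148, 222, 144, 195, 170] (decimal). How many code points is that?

12

Byte at offset 0: 0xE2 = 11100010 → 3-byte char (#1). Advance 3.
Byte at offset 3: 0xF0 = 11110000 → 4-byte char (#2). Advance 4.
Byte at offset 7: 0xF3 = 11110011 → 4-byte char (#3). Advance 4.
Byte at offset 11: 0x5B = 01011011 → 1-byte char (#4). Advance 1.
Byte at offset 12: 0xF0 = 11110000 → 4-byte char (#5). Advance 4.
Byte at offset 16: 0xF0 = 11110000 → 4-byte char (#6). Advance 4.
Byte at offset 20: 0x2A = 00101010 → 1-byte char (#7). Advance 1.
Byte at offset 21: 0xE4 = 11100100 → 3-byte char (#8). Advance 3.
Byte at offset 24: 0xF2 = 11110010 → 4-byte char (#9). Advance 4.
Byte at offset 28: 0xF1 = 11110001 → 4-byte char (#10). Advance 4.
Byte at offset 32: 0xDE = 11011110 → 2-byte char (#11). Advance 2.
Byte at offset 34: 0xC3 = 11000011 → 2-byte char (#12). Advance 2.
Reached end at offset 36 after 12 code points.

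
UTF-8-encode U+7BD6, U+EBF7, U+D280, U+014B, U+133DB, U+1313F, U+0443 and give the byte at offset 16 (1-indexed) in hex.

0xF0

1-indexed offset 16 is 0-indexed offset 15.
U+7BD6 → 3-byte form E7 AF 96 at offsets 0–2.
U+EBF7 → 3-byte form EE AF B7 at offsets 3–5.
U+D280 → 3-byte form ED 8A 80 at offsets 6–8.
U+014B → 2-byte form C5 8B at offsets 9–10.
U+133DB → 4-byte form F0 93 8F 9B at offsets 11–14.
U+1313F → 4-byte form F0 93 84 BF at offsets 15–18.
Offset 15 falls in char 6's range; it's byte 1 of F0 93 84 BF = 0xF0.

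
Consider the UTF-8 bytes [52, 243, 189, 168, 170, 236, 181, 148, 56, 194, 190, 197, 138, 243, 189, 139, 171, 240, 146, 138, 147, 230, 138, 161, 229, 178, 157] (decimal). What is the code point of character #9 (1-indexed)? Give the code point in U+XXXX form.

Offset 0: leading byte 0x34 = 00110100 → 1-byte char #1 = 34.
Offset 1: leading byte 0xF3 = 11110011 → 4-byte char #2 = F3 BD A8 AA.
Offset 5: leading byte 0xEC = 11101100 → 3-byte char #3 = EC B5 94.
Offset 8: leading byte 0x38 = 00111000 → 1-byte char #4 = 38.
Offset 9: leading byte 0xC2 = 11000010 → 2-byte char #5 = C2 BE.
Offset 11: leading byte 0xC5 = 11000101 → 2-byte char #6 = C5 8A.
Offset 13: leading byte 0xF3 = 11110011 → 4-byte char #7 = F3 BD 8B AB.
Offset 17: leading byte 0xF0 = 11110000 → 4-byte char #8 = F0 92 8A 93.
Offset 21: leading byte 0xE6 = 11100110 → 3-byte char #9 = E6 8A A1.
Leading byte 0xE6 = 11100110 matches 1110xxxx → 3-byte sequence.
Byte 1: 0xE6 = 11100110, payload 0110 (4 bits).
Byte 2: 0x8A = 10001010 (10xxxxxx ✓), payload 001010.
Byte 3: 0xA1 = 10100001 (10xxxxxx ✓), payload 100001.
Concatenate: 0110001010100001 = 0x62A1 (16 bits → U+62A1).

U+62A1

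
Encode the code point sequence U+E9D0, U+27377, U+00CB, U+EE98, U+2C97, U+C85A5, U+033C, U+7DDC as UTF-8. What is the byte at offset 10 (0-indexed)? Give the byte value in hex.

U+E9D0 → 3-byte form EE A7 90 at offsets 0–2.
U+27377 → 4-byte form F0 A7 8D B7 at offsets 3–6.
U+00CB → 2-byte form C3 8B at offsets 7–8.
U+EE98 → 3-byte form EE BA 98 at offsets 9–11.
Offset 10 falls in char 4's range; it's byte 2 of EE BA 98 = 0xBA.

0xBA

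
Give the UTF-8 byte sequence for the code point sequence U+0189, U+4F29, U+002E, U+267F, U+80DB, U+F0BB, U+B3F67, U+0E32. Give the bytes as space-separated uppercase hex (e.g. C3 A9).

C6 89 E4 BC A9 2E E2 99 BF E8 83 9B EF 82 BB F2 B3 BD A7 E0 B8 B2

U+0189: 2-byte form → C6 89.
U+4F29: 3-byte form → E4 BC A9.
U+002E: 1-byte form → 2E.
U+267F: 3-byte form → E2 99 BF.
U+80DB: 3-byte form → E8 83 9B.
U+F0BB: 3-byte form → EF 82 BB.
U+B3F67: 4-byte form → F2 B3 BD A7.
U+0E32: 3-byte form → E0 B8 B2.
Concatenated (22 bytes): C6 89 E4 BC A9 2E E2 99 BF E8 83 9B EF 82 BB F2 B3 BD A7 E0 B8 B2.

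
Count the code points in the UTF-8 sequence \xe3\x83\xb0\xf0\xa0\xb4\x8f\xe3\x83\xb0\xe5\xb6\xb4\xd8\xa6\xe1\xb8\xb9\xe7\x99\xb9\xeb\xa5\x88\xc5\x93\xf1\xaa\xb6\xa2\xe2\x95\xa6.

Byte at offset 0: 0xE3 = 11100011 → 3-byte char (#1). Advance 3.
Byte at offset 3: 0xF0 = 11110000 → 4-byte char (#2). Advance 4.
Byte at offset 7: 0xE3 = 11100011 → 3-byte char (#3). Advance 3.
Byte at offset 10: 0xE5 = 11100101 → 3-byte char (#4). Advance 3.
Byte at offset 13: 0xD8 = 11011000 → 2-byte char (#5). Advance 2.
Byte at offset 15: 0xE1 = 11100001 → 3-byte char (#6). Advance 3.
Byte at offset 18: 0xE7 = 11100111 → 3-byte char (#7). Advance 3.
Byte at offset 21: 0xEB = 11101011 → 3-byte char (#8). Advance 3.
Byte at offset 24: 0xC5 = 11000101 → 2-byte char (#9). Advance 2.
Byte at offset 26: 0xF1 = 11110001 → 4-byte char (#10). Advance 4.
Byte at offset 30: 0xE2 = 11100010 → 3-byte char (#11). Advance 3.
Reached end at offset 33 after 11 code points.

11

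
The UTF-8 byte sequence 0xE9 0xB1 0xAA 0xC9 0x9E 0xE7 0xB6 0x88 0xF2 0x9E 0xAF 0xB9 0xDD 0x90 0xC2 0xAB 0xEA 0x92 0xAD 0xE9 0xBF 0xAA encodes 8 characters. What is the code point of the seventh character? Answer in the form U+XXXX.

Offset 0: leading byte 0xE9 = 11101001 → 3-byte char #1 = E9 B1 AA.
Offset 3: leading byte 0xC9 = 11001001 → 2-byte char #2 = C9 9E.
Offset 5: leading byte 0xE7 = 11100111 → 3-byte char #3 = E7 B6 88.
Offset 8: leading byte 0xF2 = 11110010 → 4-byte char #4 = F2 9E AF B9.
Offset 12: leading byte 0xDD = 11011101 → 2-byte char #5 = DD 90.
Offset 14: leading byte 0xC2 = 11000010 → 2-byte char #6 = C2 AB.
Offset 16: leading byte 0xEA = 11101010 → 3-byte char #7 = EA 92 AD.
Leading byte 0xEA = 11101010 matches 1110xxxx → 3-byte sequence.
Byte 1: 0xEA = 11101010, payload 1010 (4 bits).
Byte 2: 0x92 = 10010010 (10xxxxxx ✓), payload 010010.
Byte 3: 0xAD = 10101101 (10xxxxxx ✓), payload 101101.
Concatenate: 1010010010101101 = 0xA4AD (16 bits → U+A4AD).

U+A4AD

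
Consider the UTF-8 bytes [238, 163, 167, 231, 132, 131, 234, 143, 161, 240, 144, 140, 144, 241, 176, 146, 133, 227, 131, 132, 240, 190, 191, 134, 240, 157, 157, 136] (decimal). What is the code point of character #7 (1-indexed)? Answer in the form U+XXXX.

Offset 0: leading byte 0xEE = 11101110 → 3-byte char #1 = EE A3 A7.
Offset 3: leading byte 0xE7 = 11100111 → 3-byte char #2 = E7 84 83.
Offset 6: leading byte 0xEA = 11101010 → 3-byte char #3 = EA 8F A1.
Offset 9: leading byte 0xF0 = 11110000 → 4-byte char #4 = F0 90 8C 90.
Offset 13: leading byte 0xF1 = 11110001 → 4-byte char #5 = F1 B0 92 85.
Offset 17: leading byte 0xE3 = 11100011 → 3-byte char #6 = E3 83 84.
Offset 20: leading byte 0xF0 = 11110000 → 4-byte char #7 = F0 BE BF 86.
Leading byte 0xF0 = 11110000 matches 11110xxx → 4-byte sequence.
Byte 1: 0xF0 = 11110000, payload 000 (3 bits).
Byte 2: 0xBE = 10111110 (10xxxxxx ✓), payload 111110.
Byte 3: 0xBF = 10111111 (10xxxxxx ✓), payload 111111.
Byte 4: 0x86 = 10000110 (10xxxxxx ✓), payload 000110.
Concatenate: 000111110111111000110 = 0x3EFC6 (21 bits → U+3EFC6).

U+3EFC6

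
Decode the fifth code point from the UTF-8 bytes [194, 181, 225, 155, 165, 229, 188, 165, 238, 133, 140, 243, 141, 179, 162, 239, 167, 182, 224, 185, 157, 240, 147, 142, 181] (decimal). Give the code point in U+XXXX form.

U+CDCE2

Offset 0: leading byte 0xC2 = 11000010 → 2-byte char #1 = C2 B5.
Offset 2: leading byte 0xE1 = 11100001 → 3-byte char #2 = E1 9B A5.
Offset 5: leading byte 0xE5 = 11100101 → 3-byte char #3 = E5 BC A5.
Offset 8: leading byte 0xEE = 11101110 → 3-byte char #4 = EE 85 8C.
Offset 11: leading byte 0xF3 = 11110011 → 4-byte char #5 = F3 8D B3 A2.
Leading byte 0xF3 = 11110011 matches 11110xxx → 4-byte sequence.
Byte 1: 0xF3 = 11110011, payload 011 (3 bits).
Byte 2: 0x8D = 10001101 (10xxxxxx ✓), payload 001101.
Byte 3: 0xB3 = 10110011 (10xxxxxx ✓), payload 110011.
Byte 4: 0xA2 = 10100010 (10xxxxxx ✓), payload 100010.
Concatenate: 011001101110011100010 = 0xCDCE2 (21 bits → U+CDCE2).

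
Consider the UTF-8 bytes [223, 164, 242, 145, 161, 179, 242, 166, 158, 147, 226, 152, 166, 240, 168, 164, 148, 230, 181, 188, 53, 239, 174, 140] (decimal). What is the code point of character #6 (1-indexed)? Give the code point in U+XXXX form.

Offset 0: leading byte 0xDF = 11011111 → 2-byte char #1 = DF A4.
Offset 2: leading byte 0xF2 = 11110010 → 4-byte char #2 = F2 91 A1 B3.
Offset 6: leading byte 0xF2 = 11110010 → 4-byte char #3 = F2 A6 9E 93.
Offset 10: leading byte 0xE2 = 11100010 → 3-byte char #4 = E2 98 A6.
Offset 13: leading byte 0xF0 = 11110000 → 4-byte char #5 = F0 A8 A4 94.
Offset 17: leading byte 0xE6 = 11100110 → 3-byte char #6 = E6 B5 BC.
Leading byte 0xE6 = 11100110 matches 1110xxxx → 3-byte sequence.
Byte 1: 0xE6 = 11100110, payload 0110 (4 bits).
Byte 2: 0xB5 = 10110101 (10xxxxxx ✓), payload 110101.
Byte 3: 0xBC = 10111100 (10xxxxxx ✓), payload 111100.
Concatenate: 0110110101111100 = 0x6D7C (16 bits → U+6D7C).

U+6D7C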